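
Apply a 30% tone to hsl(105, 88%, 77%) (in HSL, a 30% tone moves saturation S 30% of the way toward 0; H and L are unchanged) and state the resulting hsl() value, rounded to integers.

S moves 30% from 88 toward 0: 88 − 26.4 = 61.6 → 62.
H and L are unchanged.

hsl(105, 62%, 77%)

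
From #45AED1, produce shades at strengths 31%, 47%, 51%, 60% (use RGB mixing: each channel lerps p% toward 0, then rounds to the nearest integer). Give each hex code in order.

#307890, #255C6F, #225566, #1C4654

#45AED1 is rgb(69, 174, 209).
31%: (69 − 21.39 = 47.61→48, 174 − 53.94 = 120.06→120, 209 − 64.79 = 144.21→144) → #307890
47%: (69 − 32.43 = 36.57→37, 174 − 81.78 = 92.22→92, 209 − 98.23 = 110.77→111) → #255C6F
51%: (69 − 35.19 = 33.81→34, 174 − 88.74 = 85.26→85, 209 − 106.59 = 102.41→102) → #225566
60%: (69 − 41.4 = 27.6→28, 174 − 104.4 = 69.6→70, 209 − 125.4 = 83.6→84) → #1C4654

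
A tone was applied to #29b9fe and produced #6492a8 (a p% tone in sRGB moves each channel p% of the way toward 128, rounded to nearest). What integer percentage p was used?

68%

#29b9fe is rgb(41, 185, 254); #6492a8 is rgb(100, 146, 168).
On the B channel (widest range): 168 ≈ 254 + (p/100)(128 − 254), so p ≈ 100×(168 − 254)/(128 − 254) = -8600/-126 = 68.25.
p = 68 reproduces all three channels after rounding.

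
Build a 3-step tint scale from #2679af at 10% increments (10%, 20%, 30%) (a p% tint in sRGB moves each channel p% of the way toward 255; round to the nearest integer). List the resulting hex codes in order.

#3c86b7, #5194bf, #67a1c7

#2679af is rgb(38, 121, 175).
10%: (38 + 21.7 = 59.7→60, 121 + 13.4 = 134.4→134, 175 + 8 = 183→183) → #3c86b7
20%: (38 + 43.4 = 81.4→81, 121 + 26.8 = 147.8→148, 175 + 16 = 191→191) → #5194bf
30%: (38 + 65.1 = 103.1→103, 121 + 40.2 = 161.2→161, 175 + 24 = 199→199) → #67a1c7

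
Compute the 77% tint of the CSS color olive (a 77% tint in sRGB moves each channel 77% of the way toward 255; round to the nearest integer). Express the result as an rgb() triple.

CSS olive is rgb(128, 128, 0).
Per channel, c → c + 0.77(255 − c):
  R: 128 + 0.77×(255−128) = 128 + 97.79 = 225.79 → 226
  G: 128 + 97.79 = 225.79 → 226
  B: 0 + 0.77×(255−0) = 0 + 196.35 = 196.35 → 196

rgb(226, 226, 196)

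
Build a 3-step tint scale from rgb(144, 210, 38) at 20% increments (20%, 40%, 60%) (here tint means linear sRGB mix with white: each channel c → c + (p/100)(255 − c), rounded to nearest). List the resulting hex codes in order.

#a6db51, #bce47d, #d3eda8

20%: (144 + 22.2 = 166.2→166, 210 + 9 = 219→219, 38 + 43.4 = 81.4→81) → #a6db51
40%: (144 + 44.4 = 188.4→188, 210 + 18 = 228→228, 38 + 86.8 = 124.8→125) → #bce47d
60%: (144 + 66.6 = 210.6→211, 210 + 27 = 237→237, 38 + 130.2 = 168.2→168) → #d3eda8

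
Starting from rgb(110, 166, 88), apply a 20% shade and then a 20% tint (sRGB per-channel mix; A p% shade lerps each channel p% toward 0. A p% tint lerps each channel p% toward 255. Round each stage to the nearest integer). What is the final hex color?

Per channel, c → c + 0.2(0 − c):
  R: 110 + 0.2×(0−110) = 110 − 22 = 88 → 88
  G: 166 − 33.2 = 132.8 → 133
  B: 88 + 0.2×(0−88) = 88 − 17.6 = 70.4 → 70
After the shade: rgb(88, 133, 70) = #588546.
Per channel, c → c + 0.2(255 − c):
  R: 88 + 33.4 = 121.4 → 121
  G: 133 + 0.2×(255−133) = 133 + 24.4 = 157.4 → 157
  B: 70 + 0.2×(255−70) = 70 + 37 = 107 → 107
rgb(121, 157, 107) = #799d6b.

#799d6b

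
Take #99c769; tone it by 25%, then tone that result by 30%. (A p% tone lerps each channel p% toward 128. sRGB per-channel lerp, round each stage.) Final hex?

#8da574

#99c769 is rgb(153, 199, 105).
A 25% tone moves each channel 25% toward 128:
  R: 153 + 0.25×(128−153) = 153 − 6.25 = 146.75 → 147
  G: 199 − 17.75 = 181.25 → 181
  B: 105 + 5.75 = 110.75 → 111
After the tone: rgb(147, 181, 111) = #93b56f.
Per channel, c → c + 0.3(128 − c):
  R: 147 + 0.3×(128−147) = 147 − 5.7 = 141.3 → 141
  G: 181 − 15.9 = 165.1 → 165
  B: 111 + 0.3×(128−111) = 111 + 5.1 = 116.1 → 116
rgb(141, 165, 116) = #8da574.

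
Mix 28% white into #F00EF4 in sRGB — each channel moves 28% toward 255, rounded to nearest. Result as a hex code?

#F00EF4 is rgb(240, 14, 244).
Per channel, c → c + 0.28(255 − c):
  R: 240 + 4.2 = 244.2 → 244
  G: 14 + 0.28×(255−14) = 14 + 67.48 = 81.48 → 81
  B: 244 + 0.28×(255−244) = 244 + 3.08 = 247.08 → 247
rgb(244, 81, 247) = #F451F7.

#F451F7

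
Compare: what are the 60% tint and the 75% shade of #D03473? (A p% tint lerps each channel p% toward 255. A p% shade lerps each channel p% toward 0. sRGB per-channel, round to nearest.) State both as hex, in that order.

#ECAEC7, #340D1D

#D03473 is rgb(208, 52, 115).
60% tint:
  R: 208 + 28.2 = 236.2 → 236
  G: 52 + 0.6×(255−52) = 52 + 121.8 = 173.8 → 174
  B: 115 + 0.6×(255−115) = 115 + 84 = 199 → 199
  → #ECAEC7
75% shade:
  R: 208 + 0.75×(0−208) = 208 − 156 = 52 → 52
  G: 52 − 39 = 13 → 13
  B: 115 + 0.75×(0−115) = 115 − 86.25 = 28.75 → 29
  → #340D1D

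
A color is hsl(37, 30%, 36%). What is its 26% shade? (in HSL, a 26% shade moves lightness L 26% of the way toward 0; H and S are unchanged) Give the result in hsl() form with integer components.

hsl(37, 30%, 27%)

L moves 26% from 36 toward 0: 36 − 9.36 = 26.64 → 27.
H and S are unchanged.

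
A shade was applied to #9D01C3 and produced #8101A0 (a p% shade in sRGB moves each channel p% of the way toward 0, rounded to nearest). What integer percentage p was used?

#9D01C3 is rgb(157, 1, 195); #8101A0 is rgb(129, 1, 160).
On the B channel (widest range): 160 ≈ 195 + (p/100)(0 − 195), so p ≈ 100×(160 − 195)/(0 − 195) = -3500/-195 = 17.95.
p = 18 reproduces all three channels after rounding.

18%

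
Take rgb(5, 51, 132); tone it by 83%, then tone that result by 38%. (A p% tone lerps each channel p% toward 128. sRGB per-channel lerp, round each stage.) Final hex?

#737881

Per channel, c → c + 0.83(128 − c):
  R: 5 + 0.83×(128−5) = 5 + 102.09 = 107.09 → 107
  G: 51 + 0.83×(128−51) = 51 + 63.91 = 114.91 → 115
  B: 132 − 3.32 = 128.68 → 129
After the tone: rgb(107, 115, 129) = #6b7381.
Lerp each channel 38% toward 128:
  R: 107 + 0.38×(128−107) = 107 + 7.98 = 114.98 → 115
  G: 115 + 4.94 = 119.94 → 120
  B: 129 − 0.38 = 128.62 → 129
rgb(115, 120, 129) = #737881.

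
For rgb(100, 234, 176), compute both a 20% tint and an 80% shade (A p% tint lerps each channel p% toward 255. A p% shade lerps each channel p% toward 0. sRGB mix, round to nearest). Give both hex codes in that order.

20% tint:
  R: 100 + 31 = 131 → 131
  G: 234 + 0.2×(255−234) = 234 + 4.2 = 238.2 → 238
  B: 176 + 0.2×(255−176) = 176 + 15.8 = 191.8 → 192
  → #83EEC0
80% shade:
  R: 100 − 80 = 20 → 20
  G: 234 − 187.2 = 46.8 → 47
  B: 176 − 140.8 = 35.2 → 35
  → #142F23

#83EEC0, #142F23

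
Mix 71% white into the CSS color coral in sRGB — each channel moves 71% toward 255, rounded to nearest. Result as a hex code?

CSS coral is rgb(255, 127, 80).
Per channel, c → c + 0.71(255 − c):
  R: 255 + 0.71×(255−255) = 255 + 0 = 255 → 255
  G: 127 + 0.71×(255−127) = 127 + 90.88 = 217.88 → 218
  B: 80 + 0.71×(255−80) = 80 + 124.25 = 204.25 → 204
rgb(255, 218, 204) = #ffdacc.

#ffdacc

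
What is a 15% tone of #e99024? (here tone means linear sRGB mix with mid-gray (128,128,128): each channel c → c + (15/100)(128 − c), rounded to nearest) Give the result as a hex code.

#e99024 is rgb(233, 144, 36).
Per channel, c → c + 0.15(128 − c):
  R: 233 + 0.15×(128−233) = 233 − 15.75 = 217.25 → 217
  G: 144 + 0.15×(128−144) = 144 − 2.4 = 141.6 → 142
  B: 36 + 13.8 = 49.8 → 50
rgb(217, 142, 50) = #d98e32.

#d98e32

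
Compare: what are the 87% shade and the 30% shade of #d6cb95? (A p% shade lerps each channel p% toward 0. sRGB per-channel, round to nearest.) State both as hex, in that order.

#d6cb95 is rgb(214, 203, 149).
87% shade:
  R: 214 − 186.18 = 27.82 → 28
  G: 203 + 0.87×(0−203) = 203 − 176.61 = 26.39 → 26
  B: 149 + 0.87×(0−149) = 149 − 129.63 = 19.37 → 19
  → #1c1a13
30% shade:
  R: 214 + 0.3×(0−214) = 214 − 64.2 = 149.8 → 150
  G: 203 − 60.9 = 142.1 → 142
  B: 149 − 44.7 = 104.3 → 104
  → #968e68

#1c1a13, #968e68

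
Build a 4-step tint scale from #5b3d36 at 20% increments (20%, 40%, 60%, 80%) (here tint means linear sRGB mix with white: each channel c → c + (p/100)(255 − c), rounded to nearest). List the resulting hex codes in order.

#5b3d36 is rgb(91, 61, 54).
20%: (91 + 32.8 = 123.8→124, 61 + 38.8 = 99.8→100, 54 + 40.2 = 94.2→94) → #7c645e
40%: (91 + 65.6 = 156.6→157, 61 + 77.6 = 138.6→139, 54 + 80.4 = 134.4→134) → #9d8b86
60%: (91 + 98.4 = 189.4→189, 61 + 116.4 = 177.4→177, 54 + 120.6 = 174.6→175) → #bdb1af
80%: (91 + 131.2 = 222.2→222, 61 + 155.2 = 216.2→216, 54 + 160.8 = 214.8→215) → #ded8d7

#7c645e, #9d8b86, #bdb1af, #ded8d7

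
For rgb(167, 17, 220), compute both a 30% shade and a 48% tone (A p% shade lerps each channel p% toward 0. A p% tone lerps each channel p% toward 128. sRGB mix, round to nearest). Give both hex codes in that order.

30% shade:
  R: 167 − 50.1 = 116.9 → 117
  G: 17 − 5.1 = 11.9 → 12
  B: 220 + 0.3×(0−220) = 220 − 66 = 154 → 154
  → #750c9a
48% tone:
  R: 167 − 18.72 = 148.28 → 148
  G: 17 + 53.28 = 70.28 → 70
  B: 220 + 0.48×(128−220) = 220 − 44.16 = 175.84 → 176
  → #9446b0

#750c9a, #9446b0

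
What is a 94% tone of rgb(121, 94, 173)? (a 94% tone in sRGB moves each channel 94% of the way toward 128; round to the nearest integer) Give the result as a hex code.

Lerp each channel 94% toward 128:
  R: 121 + 0.94×(128−121) = 121 + 6.58 = 127.58 → 128
  G: 94 + 0.94×(128−94) = 94 + 31.96 = 125.96 → 126
  B: 173 − 42.3 = 130.7 → 131
rgb(128, 126, 131) = #807E83.

#807E83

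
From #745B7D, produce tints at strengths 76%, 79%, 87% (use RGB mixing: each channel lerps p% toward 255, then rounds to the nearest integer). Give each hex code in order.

#745B7D is rgb(116, 91, 125).
76%: (116 + 105.64 = 221.64→222, 91 + 124.64 = 215.64→216, 125 + 98.8 = 223.8→224) → #DED8E0
79%: (116 + 109.81 = 225.81→226, 91 + 129.56 = 220.56→221, 125 + 102.7 = 227.7→228) → #E2DDE4
87%: (116 + 120.93 = 236.93→237, 91 + 142.68 = 233.68→234, 125 + 113.1 = 238.1→238) → #EDEAEE

#DED8E0, #E2DDE4, #EDEAEE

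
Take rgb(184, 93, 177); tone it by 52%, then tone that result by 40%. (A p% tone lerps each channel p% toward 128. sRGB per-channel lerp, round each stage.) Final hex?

Lerp each channel 52% toward 128:
  R: 184 + 0.52×(128−184) = 184 − 29.12 = 154.88 → 155
  G: 93 + 18.2 = 111.2 → 111
  B: 177 − 25.48 = 151.52 → 152
After the tone: rgb(155, 111, 152) = #9b6f98.
A 40% tone moves each channel 40% toward 128:
  R: 155 + 0.4×(128−155) = 155 − 10.8 = 144.2 → 144
  G: 111 + 6.8 = 117.8 → 118
  B: 152 + 0.4×(128−152) = 152 − 9.6 = 142.4 → 142
rgb(144, 118, 142) = #90768e.

#90768e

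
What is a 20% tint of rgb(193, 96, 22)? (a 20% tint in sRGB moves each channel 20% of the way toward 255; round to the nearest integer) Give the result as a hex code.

#cd8045

Lerp each channel 20% toward 255:
  R: 193 + 12.4 = 205.4 → 205
  G: 96 + 0.2×(255−96) = 96 + 31.8 = 127.8 → 128
  B: 22 + 46.6 = 68.6 → 69
rgb(205, 128, 69) = #cd8045.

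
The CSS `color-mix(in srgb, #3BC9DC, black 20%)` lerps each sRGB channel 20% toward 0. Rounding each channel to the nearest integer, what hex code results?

#2FA1B0

#3BC9DC is rgb(59, 201, 220).
Per channel, c → c + 0.2(0 − c):
  R: 59 + 0.2×(0−59) = 59 − 11.8 = 47.2 → 47
  G: 201 − 40.2 = 160.8 → 161
  B: 220 + 0.2×(0−220) = 220 − 44 = 176 → 176
rgb(47, 161, 176) = #2FA1B0.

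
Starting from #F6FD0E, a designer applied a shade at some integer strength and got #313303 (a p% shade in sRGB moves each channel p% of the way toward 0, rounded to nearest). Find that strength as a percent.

80%

#F6FD0E is rgb(246, 253, 14); #313303 is rgb(49, 51, 3).
On the G channel (widest range): 51 ≈ 253 + (p/100)(0 − 253), so p ≈ 100×(51 − 253)/(0 − 253) = -20200/-253 = 79.84.
p = 80 reproduces all three channels after rounding.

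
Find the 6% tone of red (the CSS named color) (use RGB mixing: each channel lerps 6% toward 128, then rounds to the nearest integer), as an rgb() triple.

CSS red is rgb(255, 0, 0).
Per channel, c → c + 0.06(128 − c):
  R: 255 + 0.06×(128−255) = 255 − 7.62 = 247.38 → 247
  G: 0 + 7.68 = 7.68 → 8
  B: 0 + 0.06×(128−0) = 0 + 7.68 = 7.68 → 8

rgb(247, 8, 8)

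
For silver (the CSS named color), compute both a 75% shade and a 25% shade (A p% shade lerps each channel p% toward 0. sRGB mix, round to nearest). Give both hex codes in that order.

#303030, #909090

CSS silver is rgb(192, 192, 192).
75% shade:
  R: 192 + 0.75×(0−192) = 192 − 144 = 48 → 48
  G: 192 + 0.75×(0−192) = 192 − 144 = 48 → 48
  B: 192 − 144 = 48 → 48
  → #303030
25% shade:
  R: 192 − 48 = 144 → 144
  G: 192 + 0.25×(0−192) = 192 − 48 = 144 → 144
  B: 192 + 0.25×(0−192) = 192 − 48 = 144 → 144
  → #909090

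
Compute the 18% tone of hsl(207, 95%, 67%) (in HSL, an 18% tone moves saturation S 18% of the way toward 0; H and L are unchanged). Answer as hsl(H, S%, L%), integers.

S moves 18% from 95 toward 0: 95 − 17.1 = 77.9 → 78.
H and L are unchanged.

hsl(207, 78%, 67%)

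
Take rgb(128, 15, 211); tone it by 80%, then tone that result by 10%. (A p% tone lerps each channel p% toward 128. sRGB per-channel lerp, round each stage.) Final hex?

#806B8F

Per channel, c → c + 0.8(128 − c):
  R: 128 + 0 = 128 → 128
  G: 15 + 0.8×(128−15) = 15 + 90.4 = 105.4 → 105
  B: 211 − 66.4 = 144.6 → 145
After the tone: rgb(128, 105, 145) = #806991.
Per channel, c → c + 0.1(128 − c):
  R: 128 + 0 = 128 → 128
  G: 105 + 2.3 = 107.3 → 107
  B: 145 + 0.1×(128−145) = 145 − 1.7 = 143.3 → 143
rgb(128, 107, 143) = #806B8F.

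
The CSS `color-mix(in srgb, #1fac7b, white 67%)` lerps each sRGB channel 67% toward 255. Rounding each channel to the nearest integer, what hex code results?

#b5e4d3

#1fac7b is rgb(31, 172, 123).
Lerp each channel 67% toward 255:
  R: 31 + 0.67×(255−31) = 31 + 150.08 = 181.08 → 181
  G: 172 + 0.67×(255−172) = 172 + 55.61 = 227.61 → 228
  B: 123 + 0.67×(255−123) = 123 + 88.44 = 211.44 → 211
rgb(181, 228, 211) = #b5e4d3.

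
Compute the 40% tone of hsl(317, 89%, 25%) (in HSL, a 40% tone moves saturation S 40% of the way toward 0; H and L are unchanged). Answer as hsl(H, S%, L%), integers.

hsl(317, 53%, 25%)

S moves 40% from 89 toward 0: 89 − 35.6 = 53.4 → 53.
H and L are unchanged.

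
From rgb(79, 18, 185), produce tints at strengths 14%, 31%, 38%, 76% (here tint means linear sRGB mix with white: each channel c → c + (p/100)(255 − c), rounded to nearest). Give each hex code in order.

14%: (79 + 24.64 = 103.64→104, 18 + 33.18 = 51.18→51, 185 + 9.8 = 194.8→195) → #6833c3
31%: (79 + 54.56 = 133.56→134, 18 + 73.47 = 91.47→91, 185 + 21.7 = 206.7→207) → #865bcf
38%: (79 + 66.88 = 145.88→146, 18 + 90.06 = 108.06→108, 185 + 26.6 = 211.6→212) → #926cd4
76%: (79 + 133.76 = 212.76→213, 18 + 180.12 = 198.12→198, 185 + 53.2 = 238.2→238) → #d5c6ee

#6833c3, #865bcf, #926cd4, #d5c6ee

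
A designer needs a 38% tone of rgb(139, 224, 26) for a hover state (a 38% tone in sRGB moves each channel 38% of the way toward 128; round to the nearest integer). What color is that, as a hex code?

#87bc41

Lerp each channel 38% toward 128:
  R: 139 − 4.18 = 134.82 → 135
  G: 224 + 0.38×(128−224) = 224 − 36.48 = 187.52 → 188
  B: 26 + 38.76 = 64.76 → 65
rgb(135, 188, 65) = #87bc41.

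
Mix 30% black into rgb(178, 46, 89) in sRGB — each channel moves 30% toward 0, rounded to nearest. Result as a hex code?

#7d203e

Per channel, c → c + 0.3(0 − c):
  R: 178 + 0.3×(0−178) = 178 − 53.4 = 124.6 → 125
  G: 46 − 13.8 = 32.2 → 32
  B: 89 + 0.3×(0−89) = 89 − 26.7 = 62.3 → 62
rgb(125, 32, 62) = #7d203e.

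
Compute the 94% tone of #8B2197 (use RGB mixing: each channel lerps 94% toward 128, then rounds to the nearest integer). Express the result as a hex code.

#8B2197 is rgb(139, 33, 151).
A 94% tone moves each channel 94% toward 128:
  R: 139 − 10.34 = 128.66 → 129
  G: 33 + 0.94×(128−33) = 33 + 89.3 = 122.3 → 122
  B: 151 + 0.94×(128−151) = 151 − 21.62 = 129.38 → 129
rgb(129, 122, 129) = #817A81.

#817A81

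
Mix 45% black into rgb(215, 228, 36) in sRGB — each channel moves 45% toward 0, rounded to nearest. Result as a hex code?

A 45% shade moves each channel 45% toward 0:
  R: 215 − 96.75 = 118.25 → 118
  G: 228 + 0.45×(0−228) = 228 − 102.6 = 125.4 → 125
  B: 36 − 16.2 = 19.8 → 20
rgb(118, 125, 20) = #767D14.

#767D14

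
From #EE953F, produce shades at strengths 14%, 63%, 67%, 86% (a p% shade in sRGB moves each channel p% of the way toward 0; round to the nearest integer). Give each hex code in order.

#EE953F is rgb(238, 149, 63).
14%: (238 − 33.32 = 204.68→205, 149 − 20.86 = 128.14→128, 63 − 8.82 = 54.18→54) → #CD8036
63%: (238 − 149.94 = 88.06→88, 149 − 93.87 = 55.13→55, 63 − 39.69 = 23.31→23) → #583717
67%: (238 − 159.46 = 78.54→79, 149 − 99.83 = 49.17→49, 63 − 42.21 = 20.79→21) → #4F3115
86%: (238 − 204.68 = 33.32→33, 149 − 128.14 = 20.86→21, 63 − 54.18 = 8.82→9) → #211509

#CD8036, #583717, #4F3115, #211509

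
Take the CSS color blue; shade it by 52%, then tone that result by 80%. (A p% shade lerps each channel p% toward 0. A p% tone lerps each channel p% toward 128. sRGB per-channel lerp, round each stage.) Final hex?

CSS blue is rgb(0, 0, 255).
Per channel, c → c + 0.52(0 − c):
  R: 0 + 0.52×(0−0) = 0 + 0 = 0 → 0
  G: 0 + 0.52×(0−0) = 0 + 0 = 0 → 0
  B: 255 + 0.52×(0−255) = 255 − 132.6 = 122.4 → 122
After the shade: rgb(0, 0, 122) = #00007a.
An 80% tone moves each channel 80% toward 128:
  R: 0 + 0.8×(128−0) = 0 + 102.4 = 102.4 → 102
  G: 0 + 0.8×(128−0) = 0 + 102.4 = 102.4 → 102
  B: 122 + 4.8 = 126.8 → 127
rgb(102, 102, 127) = #66667f.

#66667f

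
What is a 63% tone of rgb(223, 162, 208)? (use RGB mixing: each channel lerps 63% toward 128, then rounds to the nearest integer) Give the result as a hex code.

Lerp each channel 63% toward 128:
  R: 223 − 59.85 = 163.15 → 163
  G: 162 + 0.63×(128−162) = 162 − 21.42 = 140.58 → 141
  B: 208 − 50.4 = 157.6 → 158
rgb(163, 141, 158) = #A38D9E.

#A38D9E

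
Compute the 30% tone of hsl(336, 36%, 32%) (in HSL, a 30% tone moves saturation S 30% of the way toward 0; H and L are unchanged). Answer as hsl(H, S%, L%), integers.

S moves 30% from 36 toward 0: 36 − 10.8 = 25.2 → 25.
H and L are unchanged.

hsl(336, 25%, 32%)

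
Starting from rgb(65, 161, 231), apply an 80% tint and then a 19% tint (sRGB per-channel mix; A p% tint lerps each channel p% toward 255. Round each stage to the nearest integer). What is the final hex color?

Per channel, c → c + 0.8(255 − c):
  R: 65 + 0.8×(255−65) = 65 + 152 = 217 → 217
  G: 161 + 0.8×(255−161) = 161 + 75.2 = 236.2 → 236
  B: 231 + 19.2 = 250.2 → 250
After the tint: rgb(217, 236, 250) = #D9ECFA.
Lerp each channel 19% toward 255:
  R: 217 + 0.19×(255−217) = 217 + 7.22 = 224.22 → 224
  G: 236 + 0.19×(255−236) = 236 + 3.61 = 239.61 → 240
  B: 250 + 0.95 = 250.95 → 251
rgb(224, 240, 251) = #E0F0FB.

#E0F0FB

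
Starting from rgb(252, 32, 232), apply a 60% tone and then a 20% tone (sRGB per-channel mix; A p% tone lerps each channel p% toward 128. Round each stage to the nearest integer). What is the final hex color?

Lerp each channel 60% toward 128:
  R: 252 + 0.6×(128−252) = 252 − 74.4 = 177.6 → 178
  G: 32 + 0.6×(128−32) = 32 + 57.6 = 89.6 → 90
  B: 232 − 62.4 = 169.6 → 170
After the tone: rgb(178, 90, 170) = #B25AAA.
Lerp each channel 20% toward 128:
  R: 178 − 10 = 168 → 168
  G: 90 + 0.2×(128−90) = 90 + 7.6 = 97.6 → 98
  B: 170 − 8.4 = 161.6 → 162
rgb(168, 98, 162) = #A862A2.

#A862A2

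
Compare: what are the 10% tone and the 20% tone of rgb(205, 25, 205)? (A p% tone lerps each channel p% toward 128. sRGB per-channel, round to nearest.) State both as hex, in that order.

#C523C5, #BE2EBE

10% tone:
  R: 205 + 0.1×(128−205) = 205 − 7.7 = 197.3 → 197
  G: 25 + 10.3 = 35.3 → 35
  B: 205 + 0.1×(128−205) = 205 − 7.7 = 197.3 → 197
  → #C523C5
20% tone:
  R: 205 − 15.4 = 189.6 → 190
  G: 25 + 20.6 = 45.6 → 46
  B: 205 − 15.4 = 189.6 → 190
  → #BE2EBE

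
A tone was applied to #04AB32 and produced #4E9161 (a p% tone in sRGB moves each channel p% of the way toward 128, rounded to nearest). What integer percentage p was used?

#04AB32 is rgb(4, 171, 50); #4E9161 is rgb(78, 145, 97).
On the R channel (widest range): 78 ≈ 4 + (p/100)(128 − 4), so p ≈ 100×(78 − 4)/(128 − 4) = 7400/124 = 59.68.
p = 60 reproduces all three channels after rounding.

60%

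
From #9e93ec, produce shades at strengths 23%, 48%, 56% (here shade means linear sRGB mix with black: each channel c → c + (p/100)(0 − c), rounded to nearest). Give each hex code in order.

#7a71b6, #524c7b, #464168

#9e93ec is rgb(158, 147, 236).
23%: (158 − 36.34 = 121.66→122, 147 − 33.81 = 113.19→113, 236 − 54.28 = 181.72→182) → #7a71b6
48%: (158 − 75.84 = 82.16→82, 147 − 70.56 = 76.44→76, 236 − 113.28 = 122.72→123) → #524c7b
56%: (158 − 88.48 = 69.52→70, 147 − 82.32 = 64.68→65, 236 − 132.16 = 103.84→104) → #464168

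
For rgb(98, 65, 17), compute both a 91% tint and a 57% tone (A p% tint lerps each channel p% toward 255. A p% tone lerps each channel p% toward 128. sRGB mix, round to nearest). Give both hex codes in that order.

#F1EEEA, #736550

91% tint:
  R: 98 + 0.91×(255−98) = 98 + 142.87 = 240.87 → 241
  G: 65 + 0.91×(255−65) = 65 + 172.9 = 237.9 → 238
  B: 17 + 0.91×(255−17) = 17 + 216.58 = 233.58 → 234
  → #F1EEEA
57% tone:
  R: 98 + 17.1 = 115.1 → 115
  G: 65 + 0.57×(128−65) = 65 + 35.91 = 100.91 → 101
  B: 17 + 0.57×(128−17) = 17 + 63.27 = 80.27 → 80
  → #736550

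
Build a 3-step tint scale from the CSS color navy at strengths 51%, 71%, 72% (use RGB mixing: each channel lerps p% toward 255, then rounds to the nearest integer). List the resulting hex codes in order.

CSS navy is rgb(0, 0, 128).
51%: (0 + 130.05 = 130.05→130, 0 + 130.05 = 130.05→130, 128 + 64.77 = 192.77→193) → #8282c1
71%: (0 + 181.05 = 181.05→181, 0 + 181.05 = 181.05→181, 128 + 90.17 = 218.17→218) → #b5b5da
72%: (0 + 183.6 = 183.6→184, 0 + 183.6 = 183.6→184, 128 + 91.44 = 219.44→219) → #b8b8db

#8282c1, #b5b5da, #b8b8db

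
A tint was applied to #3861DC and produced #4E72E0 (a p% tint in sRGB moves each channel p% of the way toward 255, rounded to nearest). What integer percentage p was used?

11%

#3861DC is rgb(56, 97, 220); #4E72E0 is rgb(78, 114, 224).
On the R channel (widest range): 78 ≈ 56 + (p/100)(255 − 56), so p ≈ 100×(78 − 56)/(255 − 56) = 2200/199 = 11.06.
p = 11 reproduces all three channels after rounding.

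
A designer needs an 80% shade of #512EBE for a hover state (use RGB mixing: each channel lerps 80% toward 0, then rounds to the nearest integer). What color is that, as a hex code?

#100926

#512EBE is rgb(81, 46, 190).
An 80% shade moves each channel 80% toward 0:
  R: 81 − 64.8 = 16.2 → 16
  G: 46 + 0.8×(0−46) = 46 − 36.8 = 9.2 → 9
  B: 190 − 152 = 38 → 38
rgb(16, 9, 38) = #100926.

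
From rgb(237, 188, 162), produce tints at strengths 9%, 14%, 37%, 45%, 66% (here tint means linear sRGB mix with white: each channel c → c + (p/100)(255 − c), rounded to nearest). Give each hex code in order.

#EFC2AA, #F0C5AF, #F4D5C4, #F5DACC, #F9E8DF

9%: (237 + 1.62 = 238.62→239, 188 + 6.03 = 194.03→194, 162 + 8.37 = 170.37→170) → #EFC2AA
14%: (237 + 2.52 = 239.52→240, 188 + 9.38 = 197.38→197, 162 + 13.02 = 175.02→175) → #F0C5AF
37%: (237 + 6.66 = 243.66→244, 188 + 24.79 = 212.79→213, 162 + 34.41 = 196.41→196) → #F4D5C4
45%: (237 + 8.1 = 245.1→245, 188 + 30.15 = 218.15→218, 162 + 41.85 = 203.85→204) → #F5DACC
66%: (237 + 11.88 = 248.88→249, 188 + 44.22 = 232.22→232, 162 + 61.38 = 223.38→223) → #F9E8DF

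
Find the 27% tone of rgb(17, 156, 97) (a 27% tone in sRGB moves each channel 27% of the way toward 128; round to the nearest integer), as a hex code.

A 27% tone moves each channel 27% toward 128:
  R: 17 + 0.27×(128−17) = 17 + 29.97 = 46.97 → 47
  G: 156 + 0.27×(128−156) = 156 − 7.56 = 148.44 → 148
  B: 97 + 8.37 = 105.37 → 105
rgb(47, 148, 105) = #2F9469.

#2F9469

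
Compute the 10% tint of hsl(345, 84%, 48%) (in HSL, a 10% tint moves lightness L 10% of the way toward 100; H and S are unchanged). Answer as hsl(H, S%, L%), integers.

L moves 10% from 48 toward 100: 48 + 5.2 = 53.2 → 53.
H and S are unchanged.

hsl(345, 84%, 53%)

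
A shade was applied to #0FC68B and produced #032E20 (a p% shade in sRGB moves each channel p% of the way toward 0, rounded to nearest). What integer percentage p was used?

77%

#0FC68B is rgb(15, 198, 139); #032E20 is rgb(3, 46, 32).
On the G channel (widest range): 46 ≈ 198 + (p/100)(0 − 198), so p ≈ 100×(46 − 198)/(0 − 198) = -15200/-198 = 76.77.
p = 77 reproduces all three channels after rounding.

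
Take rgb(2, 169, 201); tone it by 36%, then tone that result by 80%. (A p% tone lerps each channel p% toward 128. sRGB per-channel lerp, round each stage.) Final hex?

#708589

Lerp each channel 36% toward 128:
  R: 2 + 45.36 = 47.36 → 47
  G: 169 + 0.36×(128−169) = 169 − 14.76 = 154.24 → 154
  B: 201 − 26.28 = 174.72 → 175
After the tone: rgb(47, 154, 175) = #2F9AAF.
Per channel, c → c + 0.8(128 − c):
  R: 47 + 64.8 = 111.8 → 112
  G: 154 + 0.8×(128−154) = 154 − 20.8 = 133.2 → 133
  B: 175 − 37.6 = 137.4 → 137
rgb(112, 133, 137) = #708589.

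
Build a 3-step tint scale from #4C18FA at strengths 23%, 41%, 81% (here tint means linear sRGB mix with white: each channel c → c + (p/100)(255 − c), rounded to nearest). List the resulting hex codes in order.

#754DFB, #9577FC, #DDD3FE

#4C18FA is rgb(76, 24, 250).
23%: (76 + 41.17 = 117.17→117, 24 + 53.13 = 77.13→77, 250 + 1.15 = 251.15→251) → #754DFB
41%: (76 + 73.39 = 149.39→149, 24 + 94.71 = 118.71→119, 250 + 2.05 = 252.05→252) → #9577FC
81%: (76 + 144.99 = 220.99→221, 24 + 187.11 = 211.11→211, 250 + 4.05 = 254.05→254) → #DDD3FE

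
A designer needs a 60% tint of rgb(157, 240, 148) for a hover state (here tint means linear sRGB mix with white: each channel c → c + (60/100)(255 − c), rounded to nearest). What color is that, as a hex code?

#D8F9D4

Lerp each channel 60% toward 255:
  R: 157 + 0.6×(255−157) = 157 + 58.8 = 215.8 → 216
  G: 240 + 0.6×(255−240) = 240 + 9 = 249 → 249
  B: 148 + 0.6×(255−148) = 148 + 64.2 = 212.2 → 212
rgb(216, 249, 212) = #D8F9D4.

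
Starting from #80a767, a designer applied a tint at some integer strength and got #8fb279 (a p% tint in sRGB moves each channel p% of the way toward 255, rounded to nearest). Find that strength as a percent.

#80a767 is rgb(128, 167, 103); #8fb279 is rgb(143, 178, 121).
On the B channel (widest range): 121 ≈ 103 + (p/100)(255 − 103), so p ≈ 100×(121 − 103)/(255 − 103) = 1800/152 = 11.84.
p = 12 reproduces all three channels after rounding.

12%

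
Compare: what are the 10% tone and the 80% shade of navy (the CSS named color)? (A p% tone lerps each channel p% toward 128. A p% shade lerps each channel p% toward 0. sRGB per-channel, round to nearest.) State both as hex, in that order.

#0D0D80, #00001A

CSS navy is rgb(0, 0, 128).
10% tone:
  R: 0 + 0.1×(128−0) = 0 + 12.8 = 12.8 → 13
  G: 0 + 0.1×(128−0) = 0 + 12.8 = 12.8 → 13
  B: 128 + 0.1×(128−128) = 128 + 0 = 128 → 128
  → #0D0D80
80% shade:
  R: 0 + 0.8×(0−0) = 0 + 0 = 0 → 0
  G: 0 + 0.8×(0−0) = 0 + 0 = 0 → 0
  B: 128 + 0.8×(0−128) = 128 − 102.4 = 25.6 → 26
  → #00001A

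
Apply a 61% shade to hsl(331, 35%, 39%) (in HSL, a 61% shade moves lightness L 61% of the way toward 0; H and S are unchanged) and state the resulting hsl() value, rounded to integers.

hsl(331, 35%, 15%)

L moves 61% from 39 toward 0: 39 − 23.79 = 15.21 → 15.
H and S are unchanged.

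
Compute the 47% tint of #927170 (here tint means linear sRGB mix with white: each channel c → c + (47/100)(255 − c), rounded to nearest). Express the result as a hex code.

#c5b4b3

#927170 is rgb(146, 113, 112).
Lerp each channel 47% toward 255:
  R: 146 + 51.23 = 197.23 → 197
  G: 113 + 0.47×(255−113) = 113 + 66.74 = 179.74 → 180
  B: 112 + 67.21 = 179.21 → 179
rgb(197, 180, 179) = #c5b4b3.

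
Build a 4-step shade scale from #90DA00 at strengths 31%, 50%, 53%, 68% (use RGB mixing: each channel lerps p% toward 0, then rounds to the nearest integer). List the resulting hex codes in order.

#90DA00 is rgb(144, 218, 0).
31%: (144 − 44.64 = 99.36→99, 218 − 67.58 = 150.42→150, 0→0) → #639600
50%: (144 − 72 = 72→72, 218 − 109 = 109→109, 0→0) → #486D00
53%: (144 − 76.32 = 67.68→68, 218 − 115.54 = 102.46→102, 0→0) → #446600
68%: (144 − 97.92 = 46.08→46, 218 − 148.24 = 69.76→70, 0→0) → #2E4600

#639600, #486D00, #446600, #2E4600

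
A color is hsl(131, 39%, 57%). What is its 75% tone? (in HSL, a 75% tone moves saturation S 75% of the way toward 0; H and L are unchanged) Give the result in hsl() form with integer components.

hsl(131, 10%, 57%)

S moves 75% from 39 toward 0: 39 − 29.25 = 9.75 → 10.
H and L are unchanged.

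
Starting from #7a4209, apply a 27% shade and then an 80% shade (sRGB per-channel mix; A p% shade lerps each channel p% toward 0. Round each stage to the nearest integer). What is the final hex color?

#7a4209 is rgb(122, 66, 9).
Per channel, c → c + 0.27(0 − c):
  R: 122 + 0.27×(0−122) = 122 − 32.94 = 89.06 → 89
  G: 66 − 17.82 = 48.18 → 48
  B: 9 + 0.27×(0−9) = 9 − 2.43 = 6.57 → 7
After the shade: rgb(89, 48, 7) = #593007.
Per channel, c → c + 0.8(0 − c):
  R: 89 − 71.2 = 17.8 → 18
  G: 48 + 0.8×(0−48) = 48 − 38.4 = 9.6 → 10
  B: 7 + 0.8×(0−7) = 7 − 5.6 = 1.4 → 1
rgb(18, 10, 1) = #120a01.

#120a01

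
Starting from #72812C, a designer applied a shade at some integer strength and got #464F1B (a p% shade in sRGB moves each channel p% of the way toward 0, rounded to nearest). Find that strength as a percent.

39%

#72812C is rgb(114, 129, 44); #464F1B is rgb(70, 79, 27).
On the G channel (widest range): 79 ≈ 129 + (p/100)(0 − 129), so p ≈ 100×(79 − 129)/(0 − 129) = -5000/-129 = 38.76.
p = 39 reproduces all three channels after rounding.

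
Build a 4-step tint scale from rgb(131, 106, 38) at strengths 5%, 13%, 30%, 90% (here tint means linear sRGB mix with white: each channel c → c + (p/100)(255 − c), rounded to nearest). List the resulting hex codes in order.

#897131, #937d42, #a89767, #f3f0e9

5%: (131 + 6.2 = 137.2→137, 106 + 7.45 = 113.45→113, 38 + 10.85 = 48.85→49) → #897131
13%: (131 + 16.12 = 147.12→147, 106 + 19.37 = 125.37→125, 38 + 28.21 = 66.21→66) → #937d42
30%: (131 + 37.2 = 168.2→168, 106 + 44.7 = 150.7→151, 38 + 65.1 = 103.1→103) → #a89767
90%: (131 + 111.6 = 242.6→243, 106 + 134.1 = 240.1→240, 38 + 195.3 = 233.3→233) → #f3f0e9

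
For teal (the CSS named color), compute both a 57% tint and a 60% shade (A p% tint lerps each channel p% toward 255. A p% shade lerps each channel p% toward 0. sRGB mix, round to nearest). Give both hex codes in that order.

CSS teal is rgb(0, 128, 128).
57% tint:
  R: 0 + 0.57×(255−0) = 0 + 145.35 = 145.35 → 145
  G: 128 + 72.39 = 200.39 → 200
  B: 128 + 0.57×(255−128) = 128 + 72.39 = 200.39 → 200
  → #91c8c8
60% shade:
  R: 0 + 0.6×(0−0) = 0 + 0 = 0 → 0
  G: 128 + 0.6×(0−128) = 128 − 76.8 = 51.2 → 51
  B: 128 + 0.6×(0−128) = 128 − 76.8 = 51.2 → 51
  → #003333

#91c8c8, #003333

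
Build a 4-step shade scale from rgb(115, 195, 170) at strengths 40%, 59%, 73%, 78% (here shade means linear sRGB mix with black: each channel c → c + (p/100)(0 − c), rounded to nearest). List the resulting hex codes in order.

#457566, #2f5046, #1f352e, #192b25

40%: (115 − 46 = 69→69, 195 − 78 = 117→117, 170 − 68 = 102→102) → #457566
59%: (115 − 67.85 = 47.15→47, 195 − 115.05 = 79.95→80, 170 − 100.3 = 69.7→70) → #2f5046
73%: (115 − 83.95 = 31.05→31, 195 − 142.35 = 52.65→53, 170 − 124.1 = 45.9→46) → #1f352e
78%: (115 − 89.7 = 25.3→25, 195 − 152.1 = 42.9→43, 170 − 132.6 = 37.4→37) → #192b25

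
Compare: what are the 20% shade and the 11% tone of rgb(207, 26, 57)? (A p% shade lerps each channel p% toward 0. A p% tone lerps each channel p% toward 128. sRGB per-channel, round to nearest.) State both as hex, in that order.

20% shade:
  R: 207 − 41.4 = 165.6 → 166
  G: 26 − 5.2 = 20.8 → 21
  B: 57 − 11.4 = 45.6 → 46
  → #a6152e
11% tone:
  R: 207 + 0.11×(128−207) = 207 − 8.69 = 198.31 → 198
  G: 26 + 0.11×(128−26) = 26 + 11.22 = 37.22 → 37
  B: 57 + 7.81 = 64.81 → 65
  → #c62541

#a6152e, #c62541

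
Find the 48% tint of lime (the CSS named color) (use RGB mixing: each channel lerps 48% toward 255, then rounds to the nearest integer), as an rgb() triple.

rgb(122, 255, 122)

CSS lime is rgb(0, 255, 0).
Lerp each channel 48% toward 255:
  R: 0 + 0.48×(255−0) = 0 + 122.4 = 122.4 → 122
  G: 255 + 0 = 255 → 255
  B: 0 + 0.48×(255−0) = 0 + 122.4 = 122.4 → 122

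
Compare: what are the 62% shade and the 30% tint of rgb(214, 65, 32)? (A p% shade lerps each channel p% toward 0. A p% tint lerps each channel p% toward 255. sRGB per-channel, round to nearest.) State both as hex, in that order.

62% shade:
  R: 214 − 132.68 = 81.32 → 81
  G: 65 + 0.62×(0−65) = 65 − 40.3 = 24.7 → 25
  B: 32 + 0.62×(0−32) = 32 − 19.84 = 12.16 → 12
  → #51190C
30% tint:
  R: 214 + 12.3 = 226.3 → 226
  G: 65 + 0.3×(255−65) = 65 + 57 = 122 → 122
  B: 32 + 0.3×(255−32) = 32 + 66.9 = 98.9 → 99
  → #E27A63

#51190C, #E27A63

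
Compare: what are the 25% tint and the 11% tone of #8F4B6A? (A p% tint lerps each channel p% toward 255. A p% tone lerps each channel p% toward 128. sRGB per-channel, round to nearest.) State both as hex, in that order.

#AB788F, #8D516C

#8F4B6A is rgb(143, 75, 106).
25% tint:
  R: 143 + 28 = 171 → 171
  G: 75 + 0.25×(255−75) = 75 + 45 = 120 → 120
  B: 106 + 0.25×(255−106) = 106 + 37.25 = 143.25 → 143
  → #AB788F
11% tone:
  R: 143 + 0.11×(128−143) = 143 − 1.65 = 141.35 → 141
  G: 75 + 0.11×(128−75) = 75 + 5.83 = 80.83 → 81
  B: 106 + 0.11×(128−106) = 106 + 2.42 = 108.42 → 108
  → #8D516C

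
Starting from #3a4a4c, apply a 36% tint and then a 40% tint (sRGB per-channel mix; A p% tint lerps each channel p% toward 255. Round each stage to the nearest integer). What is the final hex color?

#b3b9ba

#3a4a4c is rgb(58, 74, 76).
Lerp each channel 36% toward 255:
  R: 58 + 70.92 = 128.92 → 129
  G: 74 + 0.36×(255−74) = 74 + 65.16 = 139.16 → 139
  B: 76 + 0.36×(255−76) = 76 + 64.44 = 140.44 → 140
After the tint: rgb(129, 139, 140) = #818b8c.
Lerp each channel 40% toward 255:
  R: 129 + 50.4 = 179.4 → 179
  G: 139 + 46.4 = 185.4 → 185
  B: 140 + 0.4×(255−140) = 140 + 46 = 186 → 186
rgb(179, 185, 186) = #b3b9ba.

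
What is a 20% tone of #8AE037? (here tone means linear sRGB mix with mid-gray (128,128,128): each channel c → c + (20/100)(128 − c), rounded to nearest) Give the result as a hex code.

#8AE037 is rgb(138, 224, 55).
A 20% tone moves each channel 20% toward 128:
  R: 138 + 0.2×(128−138) = 138 − 2 = 136 → 136
  G: 224 − 19.2 = 204.8 → 205
  B: 55 + 14.6 = 69.6 → 70
rgb(136, 205, 70) = #88CD46.

#88CD46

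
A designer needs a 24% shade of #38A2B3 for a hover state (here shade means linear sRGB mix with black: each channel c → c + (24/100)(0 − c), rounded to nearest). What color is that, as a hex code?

#2B7B88

#38A2B3 is rgb(56, 162, 179).
Per channel, c → c + 0.24(0 − c):
  R: 56 − 13.44 = 42.56 → 43
  G: 162 + 0.24×(0−162) = 162 − 38.88 = 123.12 → 123
  B: 179 − 42.96 = 136.04 → 136
rgb(43, 123, 136) = #2B7B88.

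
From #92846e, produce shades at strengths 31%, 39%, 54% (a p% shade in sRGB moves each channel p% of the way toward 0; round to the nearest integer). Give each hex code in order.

#92846e is rgb(146, 132, 110).
31%: (146 − 45.26 = 100.74→101, 132 − 40.92 = 91.08→91, 110 − 34.1 = 75.9→76) → #655b4c
39%: (146 − 56.94 = 89.06→89, 132 − 51.48 = 80.52→81, 110 − 42.9 = 67.1→67) → #595143
54%: (146 − 78.84 = 67.16→67, 132 − 71.28 = 60.72→61, 110 − 59.4 = 50.6→51) → #433d33

#655b4c, #595143, #433d33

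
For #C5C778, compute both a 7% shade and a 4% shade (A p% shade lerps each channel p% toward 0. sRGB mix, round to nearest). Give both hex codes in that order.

#B7B970, #BDBF73

#C5C778 is rgb(197, 199, 120).
7% shade:
  R: 197 + 0.07×(0−197) = 197 − 13.79 = 183.21 → 183
  G: 199 − 13.93 = 185.07 → 185
  B: 120 + 0.07×(0−120) = 120 − 8.4 = 111.6 → 112
  → #B7B970
4% shade:
  R: 197 + 0.04×(0−197) = 197 − 7.88 = 189.12 → 189
  G: 199 + 0.04×(0−199) = 199 − 7.96 = 191.04 → 191
  B: 120 − 4.8 = 115.2 → 115
  → #BDBF73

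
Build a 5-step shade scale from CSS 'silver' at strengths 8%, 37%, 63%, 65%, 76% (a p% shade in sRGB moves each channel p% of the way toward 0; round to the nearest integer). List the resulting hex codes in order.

#B1B1B1, #797979, #474747, #434343, #2E2E2E

CSS silver is rgb(192, 192, 192).
8%: (192 − 15.36 = 176.64→177, 192 − 15.36 = 176.64→177, 192 − 15.36 = 176.64→177) → #B1B1B1
37%: (192 − 71.04 = 120.96→121, 192 − 71.04 = 120.96→121, 192 − 71.04 = 120.96→121) → #797979
63%: (192 − 120.96 = 71.04→71, 192 − 120.96 = 71.04→71, 192 − 120.96 = 71.04→71) → #474747
65%: (192 − 124.8 = 67.2→67, 192 − 124.8 = 67.2→67, 192 − 124.8 = 67.2→67) → #434343
76%: (192 − 145.92 = 46.08→46, 192 − 145.92 = 46.08→46, 192 − 145.92 = 46.08→46) → #2E2E2E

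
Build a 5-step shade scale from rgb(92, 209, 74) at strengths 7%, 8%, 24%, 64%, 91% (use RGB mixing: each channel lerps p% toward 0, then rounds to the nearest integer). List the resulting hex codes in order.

7%: (92 − 6.44 = 85.56→86, 209 − 14.63 = 194.37→194, 74 − 5.18 = 68.82→69) → #56c245
8%: (92 − 7.36 = 84.64→85, 209 − 16.72 = 192.28→192, 74 − 5.92 = 68.08→68) → #55c044
24%: (92 − 22.08 = 69.92→70, 209 − 50.16 = 158.84→159, 74 − 17.76 = 56.24→56) → #469f38
64%: (92 − 58.88 = 33.12→33, 209 − 133.76 = 75.24→75, 74 − 47.36 = 26.64→27) → #214b1b
91%: (92 − 83.72 = 8.28→8, 209 − 190.19 = 18.81→19, 74 − 67.34 = 6.66→7) → #081307

#56c245, #55c044, #469f38, #214b1b, #081307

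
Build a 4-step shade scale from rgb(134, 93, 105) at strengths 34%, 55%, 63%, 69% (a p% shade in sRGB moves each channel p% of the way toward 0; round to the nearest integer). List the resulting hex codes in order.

#583d45, #3c2a2f, #322227, #2a1d21

34%: (134 − 45.56 = 88.44→88, 93 − 31.62 = 61.38→61, 105 − 35.7 = 69.3→69) → #583d45
55%: (134 − 73.7 = 60.3→60, 93 − 51.15 = 41.85→42, 105 − 57.75 = 47.25→47) → #3c2a2f
63%: (134 − 84.42 = 49.58→50, 93 − 58.59 = 34.41→34, 105 − 66.15 = 38.85→39) → #322227
69%: (134 − 92.46 = 41.54→42, 93 − 64.17 = 28.83→29, 105 − 72.45 = 32.55→33) → #2a1d21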